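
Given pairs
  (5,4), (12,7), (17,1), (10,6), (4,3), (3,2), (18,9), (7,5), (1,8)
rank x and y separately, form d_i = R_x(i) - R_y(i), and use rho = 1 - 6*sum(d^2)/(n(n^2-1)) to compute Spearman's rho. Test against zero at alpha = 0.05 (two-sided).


Step 1: Rank x and y separately (midranks; no ties here).
rank(x): 5->4, 12->7, 17->8, 10->6, 4->3, 3->2, 18->9, 7->5, 1->1
rank(y): 4->4, 7->7, 1->1, 6->6, 3->3, 2->2, 9->9, 5->5, 8->8
Step 2: d_i = R_x(i) - R_y(i); compute d_i^2.
  (4-4)^2=0, (7-7)^2=0, (8-1)^2=49, (6-6)^2=0, (3-3)^2=0, (2-2)^2=0, (9-9)^2=0, (5-5)^2=0, (1-8)^2=49
sum(d^2) = 98.
Step 3: rho = 1 - 6*98 / (9*(9^2 - 1)) = 1 - 588/720 = 0.183333.
Step 4: Under H0, t = rho * sqrt((n-2)/(1-rho^2)) = 0.4934 ~ t(7).
Step 5: Two-sided p-value from the t-distribution with 7 df = 0.636820.
Step 6: alpha = 0.05. fail to reject H0.

rho = 0.1833, p = 0.636820, fail to reject H0 at alpha = 0.05.


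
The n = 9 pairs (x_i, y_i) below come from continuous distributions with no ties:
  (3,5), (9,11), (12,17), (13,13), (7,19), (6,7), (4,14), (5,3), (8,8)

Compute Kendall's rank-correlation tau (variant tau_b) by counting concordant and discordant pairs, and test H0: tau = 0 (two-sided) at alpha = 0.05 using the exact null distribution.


Step 1: Enumerate the 36 unordered pairs (i,j) with i<j and classify each by sign(x_j-x_i) * sign(y_j-y_i).
  (1,2):dx=+6,dy=+6->C; (1,3):dx=+9,dy=+12->C; (1,4):dx=+10,dy=+8->C; (1,5):dx=+4,dy=+14->C
  (1,6):dx=+3,dy=+2->C; (1,7):dx=+1,dy=+9->C; (1,8):dx=+2,dy=-2->D; (1,9):dx=+5,dy=+3->C
  (2,3):dx=+3,dy=+6->C; (2,4):dx=+4,dy=+2->C; (2,5):dx=-2,dy=+8->D; (2,6):dx=-3,dy=-4->C
  (2,7):dx=-5,dy=+3->D; (2,8):dx=-4,dy=-8->C; (2,9):dx=-1,dy=-3->C; (3,4):dx=+1,dy=-4->D
  (3,5):dx=-5,dy=+2->D; (3,6):dx=-6,dy=-10->C; (3,7):dx=-8,dy=-3->C; (3,8):dx=-7,dy=-14->C
  (3,9):dx=-4,dy=-9->C; (4,5):dx=-6,dy=+6->D; (4,6):dx=-7,dy=-6->C; (4,7):dx=-9,dy=+1->D
  (4,8):dx=-8,dy=-10->C; (4,9):dx=-5,dy=-5->C; (5,6):dx=-1,dy=-12->C; (5,7):dx=-3,dy=-5->C
  (5,8):dx=-2,dy=-16->C; (5,9):dx=+1,dy=-11->D; (6,7):dx=-2,dy=+7->D; (6,8):dx=-1,dy=-4->C
  (6,9):dx=+2,dy=+1->C; (7,8):dx=+1,dy=-11->D; (7,9):dx=+4,dy=-6->D; (8,9):dx=+3,dy=+5->C
Step 2: C = 25, D = 11, total pairs = 36.
Step 3: tau = (C - D)/(n(n-1)/2) = (25 - 11)/36 = 0.388889.
Step 4: Exact two-sided p-value (enumerate n! = 362880 permutations of y under H0): p = 0.180181.
Step 5: alpha = 0.05. fail to reject H0.

tau_b = 0.3889 (C=25, D=11), p = 0.180181, fail to reject H0.


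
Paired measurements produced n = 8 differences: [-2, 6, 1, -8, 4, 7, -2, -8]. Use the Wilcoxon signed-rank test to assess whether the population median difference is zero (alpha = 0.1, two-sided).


Step 1: Drop any zero differences (none here) and take |d_i|.
|d| = [2, 6, 1, 8, 4, 7, 2, 8]
Step 2: Midrank |d_i| (ties get averaged ranks).
ranks: |2|->2.5, |6|->5, |1|->1, |8|->7.5, |4|->4, |7|->6, |2|->2.5, |8|->7.5
Step 3: Attach original signs; sum ranks with positive sign and with negative sign.
W+ = 5 + 1 + 4 + 6 = 16
W- = 2.5 + 7.5 + 2.5 + 7.5 = 20
(Check: W+ + W- = 36 should equal n(n+1)/2 = 36.)
Step 4: Test statistic W = min(W+, W-) = 16.
Step 5: Ties in |d|, so use the tie-corrected normal approximation.
        E[W] = n(n+1)/4 = 8*9/4 = 18.
        Tie groups: |d|=2 (t=2), |d|=8 (t=2); sum(t^3 - t) = 12.
        Var[W] = n(n+1)(2n+1)/24 - sum(t^3-t)/48 = 1224/24 - 12/48 = 50.75.
        z = (W - E[W]) / sqrt(Var[W]) = (16 - 18) / 7.1239 = -0.2807.
        Two-sided p = 2*Phi(z) = 0.778906.
Step 6: alpha = 0.1. fail to reject H0.

W+ = 16, W- = 20, W = min = 16, p = 0.778906, fail to reject H0.


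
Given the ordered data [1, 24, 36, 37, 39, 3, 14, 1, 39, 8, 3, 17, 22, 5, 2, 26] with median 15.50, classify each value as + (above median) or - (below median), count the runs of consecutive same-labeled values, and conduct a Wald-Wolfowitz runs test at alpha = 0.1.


Step 1: Compute median = 15.50; label A = above, B = below.
Labels in order: BAAAABBBABBAABBA  (n_A = 8, n_B = 8)
Step 2: Count runs R = 8.
Step 3: Under H0 (random ordering), E[R] = 2*n_A*n_B/(n_A+n_B) + 1 = 2*8*8/16 + 1 = 9.0000.
        Var[R] = 2*n_A*n_B*(2*n_A*n_B - n_A - n_B) / ((n_A+n_B)^2 * (n_A+n_B-1)) = 14336/3840 = 3.7333.
        SD[R] = 1.9322.
Step 4: Continuity-corrected z = (R + 0.5 - E[R]) / SD[R] = (8 + 0.5 - 9.0000) / 1.9322 = -0.2588.
Step 5: Two-sided p-value via normal approximation = 2*(1 - Phi(|z|)) = 0.795809.
Step 6: alpha = 0.1. fail to reject H0.

R = 8, z = -0.2588, p = 0.795809, fail to reject H0.


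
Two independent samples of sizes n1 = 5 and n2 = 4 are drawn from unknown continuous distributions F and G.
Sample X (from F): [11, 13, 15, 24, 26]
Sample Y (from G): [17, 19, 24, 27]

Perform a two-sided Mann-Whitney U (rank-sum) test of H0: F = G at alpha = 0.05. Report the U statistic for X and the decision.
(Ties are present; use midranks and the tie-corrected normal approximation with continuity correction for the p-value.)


Step 1: Combine and sort all 9 observations; assign midranks.
sorted (value, group): (11,X), (13,X), (15,X), (17,Y), (19,Y), (24,X), (24,Y), (26,X), (27,Y)
ranks: 11->1, 13->2, 15->3, 17->4, 19->5, 24->6.5, 24->6.5, 26->8, 27->9
Step 2: Rank sum for X: R1 = 1 + 2 + 3 + 6.5 + 8 = 20.5.
Step 3: U_X = R1 - n1(n1+1)/2 = 20.5 - 5*6/2 = 20.5 - 15 = 5.5.
       U_Y = n1*n2 - U_X = 20 - 5.5 = 14.5.
Step 4: Ties are present, so use the tie-corrected normal approximation (with continuity correction) for the p-value.
Step 5: p-value = 0.325163; compare to alpha = 0.05. fail to reject H0.

U_X = 5.5, p = 0.325163, fail to reject H0 at alpha = 0.05.


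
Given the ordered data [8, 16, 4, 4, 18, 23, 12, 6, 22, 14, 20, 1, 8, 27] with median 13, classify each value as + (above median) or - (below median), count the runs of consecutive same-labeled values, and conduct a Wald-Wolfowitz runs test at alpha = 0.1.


Step 1: Compute median = 13; label A = above, B = below.
Labels in order: BABBAABBAAABBA  (n_A = 7, n_B = 7)
Step 2: Count runs R = 8.
Step 3: Under H0 (random ordering), E[R] = 2*n_A*n_B/(n_A+n_B) + 1 = 2*7*7/14 + 1 = 8.0000.
        Var[R] = 2*n_A*n_B*(2*n_A*n_B - n_A - n_B) / ((n_A+n_B)^2 * (n_A+n_B-1)) = 8232/2548 = 3.2308.
        SD[R] = 1.7974.
Step 4: R = E[R], so z = 0 with no continuity correction.
Step 5: Two-sided p-value via normal approximation = 2*(1 - Phi(|z|)) = 1.000000.
Step 6: alpha = 0.1. fail to reject H0.

R = 8, z = 0.0000, p = 1.000000, fail to reject H0.


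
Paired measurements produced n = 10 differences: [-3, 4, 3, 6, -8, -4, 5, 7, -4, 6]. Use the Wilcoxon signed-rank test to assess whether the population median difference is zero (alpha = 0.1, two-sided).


Step 1: Drop any zero differences (none here) and take |d_i|.
|d| = [3, 4, 3, 6, 8, 4, 5, 7, 4, 6]
Step 2: Midrank |d_i| (ties get averaged ranks).
ranks: |3|->1.5, |4|->4, |3|->1.5, |6|->7.5, |8|->10, |4|->4, |5|->6, |7|->9, |4|->4, |6|->7.5
Step 3: Attach original signs; sum ranks with positive sign and with negative sign.
W+ = 4 + 1.5 + 7.5 + 6 + 9 + 7.5 = 35.5
W- = 1.5 + 10 + 4 + 4 = 19.5
(Check: W+ + W- = 55 should equal n(n+1)/2 = 55.)
Step 4: Test statistic W = min(W+, W-) = 19.5.
Step 5: Ties in |d|, so use the tie-corrected normal approximation.
        E[W] = n(n+1)/4 = 10*11/4 = 27.5.
        Tie groups: |d|=3 (t=2), |d|=4 (t=3), |d|=6 (t=2); sum(t^3 - t) = 36.
        Var[W] = n(n+1)(2n+1)/24 - sum(t^3-t)/48 = 2310/24 - 36/48 = 95.5.
        z = (W - E[W]) / sqrt(Var[W]) = (19.5 - 27.5) / 9.7724 = -0.8186.
        Two-sided p = 2*Phi(z) = 0.412997.
Step 6: alpha = 0.1. fail to reject H0.

W+ = 35.5, W- = 19.5, W = min = 19.5, p = 0.412997, fail to reject H0.


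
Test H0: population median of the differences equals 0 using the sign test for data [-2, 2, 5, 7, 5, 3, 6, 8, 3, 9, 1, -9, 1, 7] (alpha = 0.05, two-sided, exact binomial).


Step 1: Discard zero differences. Original n = 14; n_eff = number of nonzero differences = 14.
Nonzero differences (with sign): -2, +2, +5, +7, +5, +3, +6, +8, +3, +9, +1, -9, +1, +7
Step 2: Count signs: positive = 12, negative = 2.
Step 3: Under H0: P(positive) = 0.5, so the number of positives S ~ Bin(14, 0.5).
Step 4: Two-sided exact p-value = sum of Bin(14,0.5) probabilities at or below the observed probability = 0.012939.
Step 5: alpha = 0.05. reject H0.

n_eff = 14, pos = 12, neg = 2, p = 0.012939, reject H0.


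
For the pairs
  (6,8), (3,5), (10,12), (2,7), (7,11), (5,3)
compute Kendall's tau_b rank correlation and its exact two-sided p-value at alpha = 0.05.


Step 1: Enumerate the 15 unordered pairs (i,j) with i<j and classify each by sign(x_j-x_i) * sign(y_j-y_i).
  (1,2):dx=-3,dy=-3->C; (1,3):dx=+4,dy=+4->C; (1,4):dx=-4,dy=-1->C; (1,5):dx=+1,dy=+3->C
  (1,6):dx=-1,dy=-5->C; (2,3):dx=+7,dy=+7->C; (2,4):dx=-1,dy=+2->D; (2,5):dx=+4,dy=+6->C
  (2,6):dx=+2,dy=-2->D; (3,4):dx=-8,dy=-5->C; (3,5):dx=-3,dy=-1->C; (3,6):dx=-5,dy=-9->C
  (4,5):dx=+5,dy=+4->C; (4,6):dx=+3,dy=-4->D; (5,6):dx=-2,dy=-8->C
Step 2: C = 12, D = 3, total pairs = 15.
Step 3: tau = (C - D)/(n(n-1)/2) = (12 - 3)/15 = 0.600000.
Step 4: Exact two-sided p-value (enumerate n! = 720 permutations of y under H0): p = 0.136111.
Step 5: alpha = 0.05. fail to reject H0.

tau_b = 0.6000 (C=12, D=3), p = 0.136111, fail to reject H0.


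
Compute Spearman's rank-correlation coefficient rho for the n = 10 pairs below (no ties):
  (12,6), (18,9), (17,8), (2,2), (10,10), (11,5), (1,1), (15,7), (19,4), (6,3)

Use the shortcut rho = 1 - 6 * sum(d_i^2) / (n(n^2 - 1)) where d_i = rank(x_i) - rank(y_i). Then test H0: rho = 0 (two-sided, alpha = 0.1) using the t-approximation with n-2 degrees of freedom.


Step 1: Rank x and y separately (midranks; no ties here).
rank(x): 12->6, 18->9, 17->8, 2->2, 10->4, 11->5, 1->1, 15->7, 19->10, 6->3
rank(y): 6->6, 9->9, 8->8, 2->2, 10->10, 5->5, 1->1, 7->7, 4->4, 3->3
Step 2: d_i = R_x(i) - R_y(i); compute d_i^2.
  (6-6)^2=0, (9-9)^2=0, (8-8)^2=0, (2-2)^2=0, (4-10)^2=36, (5-5)^2=0, (1-1)^2=0, (7-7)^2=0, (10-4)^2=36, (3-3)^2=0
sum(d^2) = 72.
Step 3: rho = 1 - 6*72 / (10*(10^2 - 1)) = 1 - 432/990 = 0.563636.
Step 4: Under H0, t = rho * sqrt((n-2)/(1-rho^2)) = 1.9300 ~ t(8).
Step 5: Two-sided p-value from the t-distribution with 8 df = 0.089724.
Step 6: alpha = 0.1. reject H0.

rho = 0.5636, p = 0.089724, reject H0 at alpha = 0.1.


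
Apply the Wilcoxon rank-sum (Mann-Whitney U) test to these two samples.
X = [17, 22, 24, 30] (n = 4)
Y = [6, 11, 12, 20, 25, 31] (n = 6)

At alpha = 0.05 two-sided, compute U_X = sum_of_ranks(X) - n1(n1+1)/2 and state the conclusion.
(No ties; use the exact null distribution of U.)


Step 1: Combine and sort all 10 observations; assign midranks.
sorted (value, group): (6,Y), (11,Y), (12,Y), (17,X), (20,Y), (22,X), (24,X), (25,Y), (30,X), (31,Y)
ranks: 6->1, 11->2, 12->3, 17->4, 20->5, 22->6, 24->7, 25->8, 30->9, 31->10
Step 2: Rank sum for X: R1 = 4 + 6 + 7 + 9 = 26.
Step 3: U_X = R1 - n1(n1+1)/2 = 26 - 4*5/2 = 26 - 10 = 16.
       U_Y = n1*n2 - U_X = 24 - 16 = 8.
Step 4: No ties, so the exact null distribution of U (based on enumerating the C(10,4) = 210 equally likely rank assignments) gives the two-sided p-value.
Step 5: p-value = 0.476190; compare to alpha = 0.05. fail to reject H0.

U_X = 16, p = 0.476190, fail to reject H0 at alpha = 0.05.


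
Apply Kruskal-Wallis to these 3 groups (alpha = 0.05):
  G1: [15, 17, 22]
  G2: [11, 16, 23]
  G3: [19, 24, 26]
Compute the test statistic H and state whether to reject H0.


Step 1: Combine all N = 9 observations and assign midranks.
sorted (value, group, rank): (11,G2,1), (15,G1,2), (16,G2,3), (17,G1,4), (19,G3,5), (22,G1,6), (23,G2,7), (24,G3,8), (26,G3,9)
Step 2: Sum ranks within each group.
R_1 = 12 (n_1 = 3)
R_2 = 11 (n_2 = 3)
R_3 = 22 (n_3 = 3)
Step 3: H = 12/(N(N+1)) * sum(R_i^2/n_i) - 3(N+1)
     = 12/(9*10) * (12^2/3 + 11^2/3 + 22^2/3) - 3*10
     = 0.133333 * 249.667 - 30
     = 3.288889.
Step 4: No ties, so H is used without correction.
Step 5: Under H0, H ~ chi^2(2); p-value = 0.193120.
Step 6: alpha = 0.05. fail to reject H0.

H = 3.2889, df = 2, p = 0.193120, fail to reject H0.


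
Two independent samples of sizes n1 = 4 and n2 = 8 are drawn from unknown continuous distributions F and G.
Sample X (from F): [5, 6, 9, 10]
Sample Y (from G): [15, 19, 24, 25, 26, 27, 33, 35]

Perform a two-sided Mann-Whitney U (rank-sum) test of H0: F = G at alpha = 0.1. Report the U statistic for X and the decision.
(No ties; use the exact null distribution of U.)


Step 1: Combine and sort all 12 observations; assign midranks.
sorted (value, group): (5,X), (6,X), (9,X), (10,X), (15,Y), (19,Y), (24,Y), (25,Y), (26,Y), (27,Y), (33,Y), (35,Y)
ranks: 5->1, 6->2, 9->3, 10->4, 15->5, 19->6, 24->7, 25->8, 26->9, 27->10, 33->11, 35->12
Step 2: Rank sum for X: R1 = 1 + 2 + 3 + 4 = 10.
Step 3: U_X = R1 - n1(n1+1)/2 = 10 - 4*5/2 = 10 - 10 = 0.
       U_Y = n1*n2 - U_X = 32 - 0 = 32.
Step 4: No ties, so the exact null distribution of U (based on enumerating the C(12,4) = 495 equally likely rank assignments) gives the two-sided p-value.
Step 5: p-value = 0.004040; compare to alpha = 0.1. reject H0.

U_X = 0, p = 0.004040, reject H0 at alpha = 0.1.


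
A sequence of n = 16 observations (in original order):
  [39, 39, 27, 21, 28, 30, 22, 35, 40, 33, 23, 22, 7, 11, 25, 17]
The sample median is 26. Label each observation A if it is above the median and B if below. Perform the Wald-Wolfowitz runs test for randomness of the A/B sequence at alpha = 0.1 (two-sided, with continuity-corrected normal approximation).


Step 1: Compute median = 26; label A = above, B = below.
Labels in order: AAABAABAAABBBBBB  (n_A = 8, n_B = 8)
Step 2: Count runs R = 6.
Step 3: Under H0 (random ordering), E[R] = 2*n_A*n_B/(n_A+n_B) + 1 = 2*8*8/16 + 1 = 9.0000.
        Var[R] = 2*n_A*n_B*(2*n_A*n_B - n_A - n_B) / ((n_A+n_B)^2 * (n_A+n_B-1)) = 14336/3840 = 3.7333.
        SD[R] = 1.9322.
Step 4: Continuity-corrected z = (R + 0.5 - E[R]) / SD[R] = (6 + 0.5 - 9.0000) / 1.9322 = -1.2939.
Step 5: Two-sided p-value via normal approximation = 2*(1 - Phi(|z|)) = 0.195709.
Step 6: alpha = 0.1. fail to reject H0.

R = 6, z = -1.2939, p = 0.195709, fail to reject H0.


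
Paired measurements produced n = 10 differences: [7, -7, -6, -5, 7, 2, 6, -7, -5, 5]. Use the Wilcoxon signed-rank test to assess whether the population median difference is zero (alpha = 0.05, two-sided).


Step 1: Drop any zero differences (none here) and take |d_i|.
|d| = [7, 7, 6, 5, 7, 2, 6, 7, 5, 5]
Step 2: Midrank |d_i| (ties get averaged ranks).
ranks: |7|->8.5, |7|->8.5, |6|->5.5, |5|->3, |7|->8.5, |2|->1, |6|->5.5, |7|->8.5, |5|->3, |5|->3
Step 3: Attach original signs; sum ranks with positive sign and with negative sign.
W+ = 8.5 + 8.5 + 1 + 5.5 + 3 = 26.5
W- = 8.5 + 5.5 + 3 + 8.5 + 3 = 28.5
(Check: W+ + W- = 55 should equal n(n+1)/2 = 55.)
Step 4: Test statistic W = min(W+, W-) = 26.5.
Step 5: Ties in |d|, so use the tie-corrected normal approximation.
        E[W] = n(n+1)/4 = 10*11/4 = 27.5.
        Tie groups: |d|=5 (t=3), |d|=6 (t=2), |d|=7 (t=4); sum(t^3 - t) = 90.
        Var[W] = n(n+1)(2n+1)/24 - sum(t^3-t)/48 = 2310/24 - 90/48 = 94.375.
        z = (W - E[W]) / sqrt(Var[W]) = (26.5 - 27.5) / 9.7147 = -0.1029.
        Two-sided p = 2*Phi(z) = 0.918013.
Step 6: alpha = 0.05. fail to reject H0.

W+ = 26.5, W- = 28.5, W = min = 26.5, p = 0.918013, fail to reject H0.


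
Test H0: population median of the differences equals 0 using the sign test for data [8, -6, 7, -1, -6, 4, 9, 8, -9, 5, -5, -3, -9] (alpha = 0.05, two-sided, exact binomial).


Step 1: Discard zero differences. Original n = 13; n_eff = number of nonzero differences = 13.
Nonzero differences (with sign): +8, -6, +7, -1, -6, +4, +9, +8, -9, +5, -5, -3, -9
Step 2: Count signs: positive = 6, negative = 7.
Step 3: Under H0: P(positive) = 0.5, so the number of positives S ~ Bin(13, 0.5).
Step 4: Two-sided exact p-value = sum of Bin(13,0.5) probabilities at or below the observed probability = 1.000000.
Step 5: alpha = 0.05. fail to reject H0.

n_eff = 13, pos = 6, neg = 7, p = 1.000000, fail to reject H0.


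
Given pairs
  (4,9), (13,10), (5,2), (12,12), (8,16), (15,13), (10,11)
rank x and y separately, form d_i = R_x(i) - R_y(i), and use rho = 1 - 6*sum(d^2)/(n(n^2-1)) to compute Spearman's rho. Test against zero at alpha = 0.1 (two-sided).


Step 1: Rank x and y separately (midranks; no ties here).
rank(x): 4->1, 13->6, 5->2, 12->5, 8->3, 15->7, 10->4
rank(y): 9->2, 10->3, 2->1, 12->5, 16->7, 13->6, 11->4
Step 2: d_i = R_x(i) - R_y(i); compute d_i^2.
  (1-2)^2=1, (6-3)^2=9, (2-1)^2=1, (5-5)^2=0, (3-7)^2=16, (7-6)^2=1, (4-4)^2=0
sum(d^2) = 28.
Step 3: rho = 1 - 6*28 / (7*(7^2 - 1)) = 1 - 168/336 = 0.500000.
Step 4: Under H0, t = rho * sqrt((n-2)/(1-rho^2)) = 1.2910 ~ t(5).
Step 5: Two-sided p-value from the t-distribution with 5 df = 0.253170.
Step 6: alpha = 0.1. fail to reject H0.

rho = 0.5000, p = 0.253170, fail to reject H0 at alpha = 0.1.


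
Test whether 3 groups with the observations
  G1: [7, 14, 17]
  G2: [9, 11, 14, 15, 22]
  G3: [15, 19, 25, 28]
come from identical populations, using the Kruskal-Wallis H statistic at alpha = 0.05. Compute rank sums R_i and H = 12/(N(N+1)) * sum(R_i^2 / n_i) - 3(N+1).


Step 1: Combine all N = 12 observations and assign midranks.
sorted (value, group, rank): (7,G1,1), (9,G2,2), (11,G2,3), (14,G1,4.5), (14,G2,4.5), (15,G2,6.5), (15,G3,6.5), (17,G1,8), (19,G3,9), (22,G2,10), (25,G3,11), (28,G3,12)
Step 2: Sum ranks within each group.
R_1 = 13.5 (n_1 = 3)
R_2 = 26 (n_2 = 5)
R_3 = 38.5 (n_3 = 4)
Step 3: H = 12/(N(N+1)) * sum(R_i^2/n_i) - 3(N+1)
     = 12/(12*13) * (13.5^2/3 + 26^2/5 + 38.5^2/4) - 3*13
     = 0.076923 * 566.513 - 39
     = 4.577885.
Step 4: Ties present; correction factor C = 1 - 12/(12^3 - 12) = 0.993007. Corrected H = 4.577885 / 0.993007 = 4.610123.
Step 5: Under H0, H ~ chi^2(2); p-value = 0.099753.
Step 6: alpha = 0.05. fail to reject H0.

H = 4.6101, df = 2, p = 0.099753, fail to reject H0.


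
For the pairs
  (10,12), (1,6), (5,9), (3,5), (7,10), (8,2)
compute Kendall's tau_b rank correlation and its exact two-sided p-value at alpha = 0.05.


Step 1: Enumerate the 15 unordered pairs (i,j) with i<j and classify each by sign(x_j-x_i) * sign(y_j-y_i).
  (1,2):dx=-9,dy=-6->C; (1,3):dx=-5,dy=-3->C; (1,4):dx=-7,dy=-7->C; (1,5):dx=-3,dy=-2->C
  (1,6):dx=-2,dy=-10->C; (2,3):dx=+4,dy=+3->C; (2,4):dx=+2,dy=-1->D; (2,5):dx=+6,dy=+4->C
  (2,6):dx=+7,dy=-4->D; (3,4):dx=-2,dy=-4->C; (3,5):dx=+2,dy=+1->C; (3,6):dx=+3,dy=-7->D
  (4,5):dx=+4,dy=+5->C; (4,6):dx=+5,dy=-3->D; (5,6):dx=+1,dy=-8->D
Step 2: C = 10, D = 5, total pairs = 15.
Step 3: tau = (C - D)/(n(n-1)/2) = (10 - 5)/15 = 0.333333.
Step 4: Exact two-sided p-value (enumerate n! = 720 permutations of y under H0): p = 0.469444.
Step 5: alpha = 0.05. fail to reject H0.

tau_b = 0.3333 (C=10, D=5), p = 0.469444, fail to reject H0.


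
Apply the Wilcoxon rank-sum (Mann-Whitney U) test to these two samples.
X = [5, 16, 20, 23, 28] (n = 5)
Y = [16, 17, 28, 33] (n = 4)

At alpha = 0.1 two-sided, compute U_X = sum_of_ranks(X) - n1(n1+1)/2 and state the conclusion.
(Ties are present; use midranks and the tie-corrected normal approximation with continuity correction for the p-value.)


Step 1: Combine and sort all 9 observations; assign midranks.
sorted (value, group): (5,X), (16,X), (16,Y), (17,Y), (20,X), (23,X), (28,X), (28,Y), (33,Y)
ranks: 5->1, 16->2.5, 16->2.5, 17->4, 20->5, 23->6, 28->7.5, 28->7.5, 33->9
Step 2: Rank sum for X: R1 = 1 + 2.5 + 5 + 6 + 7.5 = 22.
Step 3: U_X = R1 - n1(n1+1)/2 = 22 - 5*6/2 = 22 - 15 = 7.
       U_Y = n1*n2 - U_X = 20 - 7 = 13.
Step 4: Ties are present, so use the tie-corrected normal approximation (with continuity correction) for the p-value.
Step 5: p-value = 0.536878; compare to alpha = 0.1. fail to reject H0.

U_X = 7, p = 0.536878, fail to reject H0 at alpha = 0.1.


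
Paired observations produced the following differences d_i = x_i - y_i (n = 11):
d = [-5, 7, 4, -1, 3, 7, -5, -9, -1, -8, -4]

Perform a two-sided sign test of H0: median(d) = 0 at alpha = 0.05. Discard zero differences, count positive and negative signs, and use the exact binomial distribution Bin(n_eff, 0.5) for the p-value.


Step 1: Discard zero differences. Original n = 11; n_eff = number of nonzero differences = 11.
Nonzero differences (with sign): -5, +7, +4, -1, +3, +7, -5, -9, -1, -8, -4
Step 2: Count signs: positive = 4, negative = 7.
Step 3: Under H0: P(positive) = 0.5, so the number of positives S ~ Bin(11, 0.5).
Step 4: Two-sided exact p-value = sum of Bin(11,0.5) probabilities at or below the observed probability = 0.548828.
Step 5: alpha = 0.05. fail to reject H0.

n_eff = 11, pos = 4, neg = 7, p = 0.548828, fail to reject H0.


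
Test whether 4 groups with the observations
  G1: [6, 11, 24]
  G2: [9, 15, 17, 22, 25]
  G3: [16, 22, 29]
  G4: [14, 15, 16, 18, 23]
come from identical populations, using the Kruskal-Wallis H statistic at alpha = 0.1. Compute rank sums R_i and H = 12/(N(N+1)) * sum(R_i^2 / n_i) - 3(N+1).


Step 1: Combine all N = 16 observations and assign midranks.
sorted (value, group, rank): (6,G1,1), (9,G2,2), (11,G1,3), (14,G4,4), (15,G2,5.5), (15,G4,5.5), (16,G3,7.5), (16,G4,7.5), (17,G2,9), (18,G4,10), (22,G2,11.5), (22,G3,11.5), (23,G4,13), (24,G1,14), (25,G2,15), (29,G3,16)
Step 2: Sum ranks within each group.
R_1 = 18 (n_1 = 3)
R_2 = 43 (n_2 = 5)
R_3 = 35 (n_3 = 3)
R_4 = 40 (n_4 = 5)
Step 3: H = 12/(N(N+1)) * sum(R_i^2/n_i) - 3(N+1)
     = 12/(16*17) * (18^2/3 + 43^2/5 + 35^2/3 + 40^2/5) - 3*17
     = 0.044118 * 1206.13 - 51
     = 2.211765.
Step 4: Ties present; correction factor C = 1 - 18/(16^3 - 16) = 0.995588. Corrected H = 2.211765 / 0.995588 = 2.221566.
Step 5: Under H0, H ~ chi^2(3); p-value = 0.527713.
Step 6: alpha = 0.1. fail to reject H0.

H = 2.2216, df = 3, p = 0.527713, fail to reject H0.


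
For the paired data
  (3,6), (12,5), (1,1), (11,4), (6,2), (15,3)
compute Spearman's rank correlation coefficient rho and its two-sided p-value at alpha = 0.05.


Step 1: Rank x and y separately (midranks; no ties here).
rank(x): 3->2, 12->5, 1->1, 11->4, 6->3, 15->6
rank(y): 6->6, 5->5, 1->1, 4->4, 2->2, 3->3
Step 2: d_i = R_x(i) - R_y(i); compute d_i^2.
  (2-6)^2=16, (5-5)^2=0, (1-1)^2=0, (4-4)^2=0, (3-2)^2=1, (6-3)^2=9
sum(d^2) = 26.
Step 3: rho = 1 - 6*26 / (6*(6^2 - 1)) = 1 - 156/210 = 0.257143.
Step 4: Under H0, t = rho * sqrt((n-2)/(1-rho^2)) = 0.5322 ~ t(4).
Step 5: Two-sided p-value from the t-distribution with 4 df = 0.622787.
Step 6: alpha = 0.05. fail to reject H0.

rho = 0.2571, p = 0.622787, fail to reject H0 at alpha = 0.05.


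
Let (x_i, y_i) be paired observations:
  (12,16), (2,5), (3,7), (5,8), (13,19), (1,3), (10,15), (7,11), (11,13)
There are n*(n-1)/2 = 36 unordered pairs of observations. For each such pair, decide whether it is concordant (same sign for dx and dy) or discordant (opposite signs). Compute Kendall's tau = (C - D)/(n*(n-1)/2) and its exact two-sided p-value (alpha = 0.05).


Step 1: Enumerate the 36 unordered pairs (i,j) with i<j and classify each by sign(x_j-x_i) * sign(y_j-y_i).
  (1,2):dx=-10,dy=-11->C; (1,3):dx=-9,dy=-9->C; (1,4):dx=-7,dy=-8->C; (1,5):dx=+1,dy=+3->C
  (1,6):dx=-11,dy=-13->C; (1,7):dx=-2,dy=-1->C; (1,8):dx=-5,dy=-5->C; (1,9):dx=-1,dy=-3->C
  (2,3):dx=+1,dy=+2->C; (2,4):dx=+3,dy=+3->C; (2,5):dx=+11,dy=+14->C; (2,6):dx=-1,dy=-2->C
  (2,7):dx=+8,dy=+10->C; (2,8):dx=+5,dy=+6->C; (2,9):dx=+9,dy=+8->C; (3,4):dx=+2,dy=+1->C
  (3,5):dx=+10,dy=+12->C; (3,6):dx=-2,dy=-4->C; (3,7):dx=+7,dy=+8->C; (3,8):dx=+4,dy=+4->C
  (3,9):dx=+8,dy=+6->C; (4,5):dx=+8,dy=+11->C; (4,6):dx=-4,dy=-5->C; (4,7):dx=+5,dy=+7->C
  (4,8):dx=+2,dy=+3->C; (4,9):dx=+6,dy=+5->C; (5,6):dx=-12,dy=-16->C; (5,7):dx=-3,dy=-4->C
  (5,8):dx=-6,dy=-8->C; (5,9):dx=-2,dy=-6->C; (6,7):dx=+9,dy=+12->C; (6,8):dx=+6,dy=+8->C
  (6,9):dx=+10,dy=+10->C; (7,8):dx=-3,dy=-4->C; (7,9):dx=+1,dy=-2->D; (8,9):dx=+4,dy=+2->C
Step 2: C = 35, D = 1, total pairs = 36.
Step 3: tau = (C - D)/(n(n-1)/2) = (35 - 1)/36 = 0.944444.
Step 4: Exact two-sided p-value (enumerate n! = 362880 permutations of y under H0): p = 0.000050.
Step 5: alpha = 0.05. reject H0.

tau_b = 0.9444 (C=35, D=1), p = 0.000050, reject H0.


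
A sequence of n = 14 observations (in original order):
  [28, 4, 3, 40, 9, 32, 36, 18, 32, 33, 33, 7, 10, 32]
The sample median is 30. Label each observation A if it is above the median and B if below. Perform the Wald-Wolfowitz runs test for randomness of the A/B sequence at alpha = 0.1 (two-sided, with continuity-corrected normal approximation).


Step 1: Compute median = 30; label A = above, B = below.
Labels in order: BBBABAABAAABBA  (n_A = 7, n_B = 7)
Step 2: Count runs R = 8.
Step 3: Under H0 (random ordering), E[R] = 2*n_A*n_B/(n_A+n_B) + 1 = 2*7*7/14 + 1 = 8.0000.
        Var[R] = 2*n_A*n_B*(2*n_A*n_B - n_A - n_B) / ((n_A+n_B)^2 * (n_A+n_B-1)) = 8232/2548 = 3.2308.
        SD[R] = 1.7974.
Step 4: R = E[R], so z = 0 with no continuity correction.
Step 5: Two-sided p-value via normal approximation = 2*(1 - Phi(|z|)) = 1.000000.
Step 6: alpha = 0.1. fail to reject H0.

R = 8, z = 0.0000, p = 1.000000, fail to reject H0.


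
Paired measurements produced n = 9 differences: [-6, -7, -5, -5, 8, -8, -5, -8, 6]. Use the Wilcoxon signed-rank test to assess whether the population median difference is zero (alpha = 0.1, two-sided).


Step 1: Drop any zero differences (none here) and take |d_i|.
|d| = [6, 7, 5, 5, 8, 8, 5, 8, 6]
Step 2: Midrank |d_i| (ties get averaged ranks).
ranks: |6|->4.5, |7|->6, |5|->2, |5|->2, |8|->8, |8|->8, |5|->2, |8|->8, |6|->4.5
Step 3: Attach original signs; sum ranks with positive sign and with negative sign.
W+ = 8 + 4.5 = 12.5
W- = 4.5 + 6 + 2 + 2 + 8 + 2 + 8 = 32.5
(Check: W+ + W- = 45 should equal n(n+1)/2 = 45.)
Step 4: Test statistic W = min(W+, W-) = 12.5.
Step 5: Ties in |d|, so use the tie-corrected normal approximation.
        E[W] = n(n+1)/4 = 9*10/4 = 22.5.
        Tie groups: |d|=5 (t=3), |d|=6 (t=2), |d|=8 (t=3); sum(t^3 - t) = 54.
        Var[W] = n(n+1)(2n+1)/24 - sum(t^3-t)/48 = 1710/24 - 54/48 = 70.125.
        z = (W - E[W]) / sqrt(Var[W]) = (12.5 - 22.5) / 8.3741 = -1.1942.
        Two-sided p = 2*Phi(z) = 0.232414.
Step 6: alpha = 0.1. fail to reject H0.

W+ = 12.5, W- = 32.5, W = min = 12.5, p = 0.232414, fail to reject H0.


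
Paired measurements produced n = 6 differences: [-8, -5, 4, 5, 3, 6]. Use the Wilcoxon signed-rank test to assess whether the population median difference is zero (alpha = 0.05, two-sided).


Step 1: Drop any zero differences (none here) and take |d_i|.
|d| = [8, 5, 4, 5, 3, 6]
Step 2: Midrank |d_i| (ties get averaged ranks).
ranks: |8|->6, |5|->3.5, |4|->2, |5|->3.5, |3|->1, |6|->5
Step 3: Attach original signs; sum ranks with positive sign and with negative sign.
W+ = 2 + 3.5 + 1 + 5 = 11.5
W- = 6 + 3.5 = 9.5
(Check: W+ + W- = 21 should equal n(n+1)/2 = 21.)
Step 4: Test statistic W = min(W+, W-) = 9.5.
Step 5: Ties in |d|, so use the tie-corrected normal approximation.
        E[W] = n(n+1)/4 = 6*7/4 = 10.5.
        Tie groups: |d|=5 (t=2); sum(t^3 - t) = 6.
        Var[W] = n(n+1)(2n+1)/24 - sum(t^3-t)/48 = 546/24 - 6/48 = 22.625.
        z = (W - E[W]) / sqrt(Var[W]) = (9.5 - 10.5) / 4.7566 = -0.2102.
        Two-sided p = 2*Phi(z) = 0.833484.
Step 6: alpha = 0.05. fail to reject H0.

W+ = 11.5, W- = 9.5, W = min = 9.5, p = 0.833484, fail to reject H0.


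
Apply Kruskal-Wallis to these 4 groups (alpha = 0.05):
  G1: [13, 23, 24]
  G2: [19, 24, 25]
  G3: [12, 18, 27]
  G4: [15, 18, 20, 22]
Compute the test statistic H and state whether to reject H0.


Step 1: Combine all N = 13 observations and assign midranks.
sorted (value, group, rank): (12,G3,1), (13,G1,2), (15,G4,3), (18,G3,4.5), (18,G4,4.5), (19,G2,6), (20,G4,7), (22,G4,8), (23,G1,9), (24,G1,10.5), (24,G2,10.5), (25,G2,12), (27,G3,13)
Step 2: Sum ranks within each group.
R_1 = 21.5 (n_1 = 3)
R_2 = 28.5 (n_2 = 3)
R_3 = 18.5 (n_3 = 3)
R_4 = 22.5 (n_4 = 4)
Step 3: H = 12/(N(N+1)) * sum(R_i^2/n_i) - 3(N+1)
     = 12/(13*14) * (21.5^2/3 + 28.5^2/3 + 18.5^2/3 + 22.5^2/4) - 3*14
     = 0.065934 * 665.479 - 42
     = 1.877747.
Step 4: Ties present; correction factor C = 1 - 12/(13^3 - 13) = 0.994505. Corrected H = 1.877747 / 0.994505 = 1.888122.
Step 5: Under H0, H ~ chi^2(3); p-value = 0.595949.
Step 6: alpha = 0.05. fail to reject H0.

H = 1.8881, df = 3, p = 0.595949, fail to reject H0.


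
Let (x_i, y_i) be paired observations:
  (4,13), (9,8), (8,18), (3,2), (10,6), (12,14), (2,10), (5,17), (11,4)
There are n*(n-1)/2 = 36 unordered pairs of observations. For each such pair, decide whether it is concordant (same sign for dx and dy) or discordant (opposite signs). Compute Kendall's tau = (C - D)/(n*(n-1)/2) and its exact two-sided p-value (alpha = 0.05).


Step 1: Enumerate the 36 unordered pairs (i,j) with i<j and classify each by sign(x_j-x_i) * sign(y_j-y_i).
  (1,2):dx=+5,dy=-5->D; (1,3):dx=+4,dy=+5->C; (1,4):dx=-1,dy=-11->C; (1,5):dx=+6,dy=-7->D
  (1,6):dx=+8,dy=+1->C; (1,7):dx=-2,dy=-3->C; (1,8):dx=+1,dy=+4->C; (1,9):dx=+7,dy=-9->D
  (2,3):dx=-1,dy=+10->D; (2,4):dx=-6,dy=-6->C; (2,5):dx=+1,dy=-2->D; (2,6):dx=+3,dy=+6->C
  (2,7):dx=-7,dy=+2->D; (2,8):dx=-4,dy=+9->D; (2,9):dx=+2,dy=-4->D; (3,4):dx=-5,dy=-16->C
  (3,5):dx=+2,dy=-12->D; (3,6):dx=+4,dy=-4->D; (3,7):dx=-6,dy=-8->C; (3,8):dx=-3,dy=-1->C
  (3,9):dx=+3,dy=-14->D; (4,5):dx=+7,dy=+4->C; (4,6):dx=+9,dy=+12->C; (4,7):dx=-1,dy=+8->D
  (4,8):dx=+2,dy=+15->C; (4,9):dx=+8,dy=+2->C; (5,6):dx=+2,dy=+8->C; (5,7):dx=-8,dy=+4->D
  (5,8):dx=-5,dy=+11->D; (5,9):dx=+1,dy=-2->D; (6,7):dx=-10,dy=-4->C; (6,8):dx=-7,dy=+3->D
  (6,9):dx=-1,dy=-10->C; (7,8):dx=+3,dy=+7->C; (7,9):dx=+9,dy=-6->D; (8,9):dx=+6,dy=-13->D
Step 2: C = 18, D = 18, total pairs = 36.
Step 3: tau = (C - D)/(n(n-1)/2) = (18 - 18)/36 = 0.000000.
Step 4: Exact two-sided p-value (enumerate n! = 362880 permutations of y under H0): p = 1.000000.
Step 5: alpha = 0.05. fail to reject H0.

tau_b = 0.0000 (C=18, D=18), p = 1.000000, fail to reject H0.


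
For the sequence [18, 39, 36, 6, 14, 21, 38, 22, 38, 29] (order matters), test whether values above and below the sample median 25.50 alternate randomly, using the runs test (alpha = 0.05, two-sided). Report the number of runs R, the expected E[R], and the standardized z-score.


Step 1: Compute median = 25.50; label A = above, B = below.
Labels in order: BAABBBABAA  (n_A = 5, n_B = 5)
Step 2: Count runs R = 6.
Step 3: Under H0 (random ordering), E[R] = 2*n_A*n_B/(n_A+n_B) + 1 = 2*5*5/10 + 1 = 6.0000.
        Var[R] = 2*n_A*n_B*(2*n_A*n_B - n_A - n_B) / ((n_A+n_B)^2 * (n_A+n_B-1)) = 2000/900 = 2.2222.
        SD[R] = 1.4907.
Step 4: R = E[R], so z = 0 with no continuity correction.
Step 5: Two-sided p-value via normal approximation = 2*(1 - Phi(|z|)) = 1.000000.
Step 6: alpha = 0.05. fail to reject H0.

R = 6, z = 0.0000, p = 1.000000, fail to reject H0.


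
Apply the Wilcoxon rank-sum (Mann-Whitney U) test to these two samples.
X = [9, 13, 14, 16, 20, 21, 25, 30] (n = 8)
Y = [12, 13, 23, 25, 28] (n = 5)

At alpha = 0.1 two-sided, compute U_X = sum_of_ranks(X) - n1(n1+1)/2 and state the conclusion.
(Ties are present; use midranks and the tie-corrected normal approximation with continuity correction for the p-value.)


Step 1: Combine and sort all 13 observations; assign midranks.
sorted (value, group): (9,X), (12,Y), (13,X), (13,Y), (14,X), (16,X), (20,X), (21,X), (23,Y), (25,X), (25,Y), (28,Y), (30,X)
ranks: 9->1, 12->2, 13->3.5, 13->3.5, 14->5, 16->6, 20->7, 21->8, 23->9, 25->10.5, 25->10.5, 28->12, 30->13
Step 2: Rank sum for X: R1 = 1 + 3.5 + 5 + 6 + 7 + 8 + 10.5 + 13 = 54.
Step 3: U_X = R1 - n1(n1+1)/2 = 54 - 8*9/2 = 54 - 36 = 18.
       U_Y = n1*n2 - U_X = 40 - 18 = 22.
Step 4: Ties are present, so use the tie-corrected normal approximation (with continuity correction) for the p-value.
Step 5: p-value = 0.825728; compare to alpha = 0.1. fail to reject H0.

U_X = 18, p = 0.825728, fail to reject H0 at alpha = 0.1.


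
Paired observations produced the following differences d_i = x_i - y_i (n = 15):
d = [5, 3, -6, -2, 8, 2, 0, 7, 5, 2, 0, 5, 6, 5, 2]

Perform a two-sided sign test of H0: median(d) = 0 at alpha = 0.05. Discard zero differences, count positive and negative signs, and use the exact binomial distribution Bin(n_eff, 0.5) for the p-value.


Step 1: Discard zero differences. Original n = 15; n_eff = number of nonzero differences = 13.
Nonzero differences (with sign): +5, +3, -6, -2, +8, +2, +7, +5, +2, +5, +6, +5, +2
Step 2: Count signs: positive = 11, negative = 2.
Step 3: Under H0: P(positive) = 0.5, so the number of positives S ~ Bin(13, 0.5).
Step 4: Two-sided exact p-value = sum of Bin(13,0.5) probabilities at or below the observed probability = 0.022461.
Step 5: alpha = 0.05. reject H0.

n_eff = 13, pos = 11, neg = 2, p = 0.022461, reject H0.


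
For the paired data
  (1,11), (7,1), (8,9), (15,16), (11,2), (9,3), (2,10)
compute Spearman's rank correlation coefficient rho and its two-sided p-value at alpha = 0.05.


Step 1: Rank x and y separately (midranks; no ties here).
rank(x): 1->1, 7->3, 8->4, 15->7, 11->6, 9->5, 2->2
rank(y): 11->6, 1->1, 9->4, 16->7, 2->2, 3->3, 10->5
Step 2: d_i = R_x(i) - R_y(i); compute d_i^2.
  (1-6)^2=25, (3-1)^2=4, (4-4)^2=0, (7-7)^2=0, (6-2)^2=16, (5-3)^2=4, (2-5)^2=9
sum(d^2) = 58.
Step 3: rho = 1 - 6*58 / (7*(7^2 - 1)) = 1 - 348/336 = -0.035714.
Step 4: Under H0, t = rho * sqrt((n-2)/(1-rho^2)) = -0.0799 ~ t(5).
Step 5: Two-sided p-value from the t-distribution with 5 df = 0.939408.
Step 6: alpha = 0.05. fail to reject H0.

rho = -0.0357, p = 0.939408, fail to reject H0 at alpha = 0.05.


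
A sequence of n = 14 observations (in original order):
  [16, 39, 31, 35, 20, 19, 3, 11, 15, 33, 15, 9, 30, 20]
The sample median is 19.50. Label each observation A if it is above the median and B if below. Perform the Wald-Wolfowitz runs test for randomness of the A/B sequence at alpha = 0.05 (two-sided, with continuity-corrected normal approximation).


Step 1: Compute median = 19.50; label A = above, B = below.
Labels in order: BAAAABBBBABBAA  (n_A = 7, n_B = 7)
Step 2: Count runs R = 6.
Step 3: Under H0 (random ordering), E[R] = 2*n_A*n_B/(n_A+n_B) + 1 = 2*7*7/14 + 1 = 8.0000.
        Var[R] = 2*n_A*n_B*(2*n_A*n_B - n_A - n_B) / ((n_A+n_B)^2 * (n_A+n_B-1)) = 8232/2548 = 3.2308.
        SD[R] = 1.7974.
Step 4: Continuity-corrected z = (R + 0.5 - E[R]) / SD[R] = (6 + 0.5 - 8.0000) / 1.7974 = -0.8345.
Step 5: Two-sided p-value via normal approximation = 2*(1 - Phi(|z|)) = 0.403986.
Step 6: alpha = 0.05. fail to reject H0.

R = 6, z = -0.8345, p = 0.403986, fail to reject H0.


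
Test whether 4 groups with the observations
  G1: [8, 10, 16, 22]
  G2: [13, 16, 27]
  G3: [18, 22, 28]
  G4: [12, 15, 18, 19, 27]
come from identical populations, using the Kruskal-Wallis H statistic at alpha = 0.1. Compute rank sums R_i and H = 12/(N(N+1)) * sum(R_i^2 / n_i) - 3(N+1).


Step 1: Combine all N = 15 observations and assign midranks.
sorted (value, group, rank): (8,G1,1), (10,G1,2), (12,G4,3), (13,G2,4), (15,G4,5), (16,G1,6.5), (16,G2,6.5), (18,G3,8.5), (18,G4,8.5), (19,G4,10), (22,G1,11.5), (22,G3,11.5), (27,G2,13.5), (27,G4,13.5), (28,G3,15)
Step 2: Sum ranks within each group.
R_1 = 21 (n_1 = 4)
R_2 = 24 (n_2 = 3)
R_3 = 35 (n_3 = 3)
R_4 = 40 (n_4 = 5)
Step 3: H = 12/(N(N+1)) * sum(R_i^2/n_i) - 3(N+1)
     = 12/(15*16) * (21^2/4 + 24^2/3 + 35^2/3 + 40^2/5) - 3*16
     = 0.050000 * 1030.58 - 48
     = 3.529167.
Step 4: Ties present; correction factor C = 1 - 24/(15^3 - 15) = 0.992857. Corrected H = 3.529167 / 0.992857 = 3.554556.
Step 5: Under H0, H ~ chi^2(3); p-value = 0.313755.
Step 6: alpha = 0.1. fail to reject H0.

H = 3.5546, df = 3, p = 0.313755, fail to reject H0.


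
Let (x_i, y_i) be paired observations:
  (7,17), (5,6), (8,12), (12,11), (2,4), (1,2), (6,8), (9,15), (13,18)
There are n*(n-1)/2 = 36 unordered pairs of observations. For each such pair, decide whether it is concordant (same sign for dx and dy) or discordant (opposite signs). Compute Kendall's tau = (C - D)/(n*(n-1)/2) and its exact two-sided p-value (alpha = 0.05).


Step 1: Enumerate the 36 unordered pairs (i,j) with i<j and classify each by sign(x_j-x_i) * sign(y_j-y_i).
  (1,2):dx=-2,dy=-11->C; (1,3):dx=+1,dy=-5->D; (1,4):dx=+5,dy=-6->D; (1,5):dx=-5,dy=-13->C
  (1,6):dx=-6,dy=-15->C; (1,7):dx=-1,dy=-9->C; (1,8):dx=+2,dy=-2->D; (1,9):dx=+6,dy=+1->C
  (2,3):dx=+3,dy=+6->C; (2,4):dx=+7,dy=+5->C; (2,5):dx=-3,dy=-2->C; (2,6):dx=-4,dy=-4->C
  (2,7):dx=+1,dy=+2->C; (2,8):dx=+4,dy=+9->C; (2,9):dx=+8,dy=+12->C; (3,4):dx=+4,dy=-1->D
  (3,5):dx=-6,dy=-8->C; (3,6):dx=-7,dy=-10->C; (3,7):dx=-2,dy=-4->C; (3,8):dx=+1,dy=+3->C
  (3,9):dx=+5,dy=+6->C; (4,5):dx=-10,dy=-7->C; (4,6):dx=-11,dy=-9->C; (4,7):dx=-6,dy=-3->C
  (4,8):dx=-3,dy=+4->D; (4,9):dx=+1,dy=+7->C; (5,6):dx=-1,dy=-2->C; (5,7):dx=+4,dy=+4->C
  (5,8):dx=+7,dy=+11->C; (5,9):dx=+11,dy=+14->C; (6,7):dx=+5,dy=+6->C; (6,8):dx=+8,dy=+13->C
  (6,9):dx=+12,dy=+16->C; (7,8):dx=+3,dy=+7->C; (7,9):dx=+7,dy=+10->C; (8,9):dx=+4,dy=+3->C
Step 2: C = 31, D = 5, total pairs = 36.
Step 3: tau = (C - D)/(n(n-1)/2) = (31 - 5)/36 = 0.722222.
Step 4: Exact two-sided p-value (enumerate n! = 362880 permutations of y under H0): p = 0.005886.
Step 5: alpha = 0.05. reject H0.

tau_b = 0.7222 (C=31, D=5), p = 0.005886, reject H0.


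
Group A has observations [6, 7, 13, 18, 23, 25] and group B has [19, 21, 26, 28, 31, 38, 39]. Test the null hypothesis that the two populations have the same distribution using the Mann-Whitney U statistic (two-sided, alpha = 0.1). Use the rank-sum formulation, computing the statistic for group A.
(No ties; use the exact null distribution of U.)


Step 1: Combine and sort all 13 observations; assign midranks.
sorted (value, group): (6,X), (7,X), (13,X), (18,X), (19,Y), (21,Y), (23,X), (25,X), (26,Y), (28,Y), (31,Y), (38,Y), (39,Y)
ranks: 6->1, 7->2, 13->3, 18->4, 19->5, 21->6, 23->7, 25->8, 26->9, 28->10, 31->11, 38->12, 39->13
Step 2: Rank sum for X: R1 = 1 + 2 + 3 + 4 + 7 + 8 = 25.
Step 3: U_X = R1 - n1(n1+1)/2 = 25 - 6*7/2 = 25 - 21 = 4.
       U_Y = n1*n2 - U_X = 42 - 4 = 38.
Step 4: No ties, so the exact null distribution of U (based on enumerating the C(13,6) = 1716 equally likely rank assignments) gives the two-sided p-value.
Step 5: p-value = 0.013986; compare to alpha = 0.1. reject H0.

U_X = 4, p = 0.013986, reject H0 at alpha = 0.1.


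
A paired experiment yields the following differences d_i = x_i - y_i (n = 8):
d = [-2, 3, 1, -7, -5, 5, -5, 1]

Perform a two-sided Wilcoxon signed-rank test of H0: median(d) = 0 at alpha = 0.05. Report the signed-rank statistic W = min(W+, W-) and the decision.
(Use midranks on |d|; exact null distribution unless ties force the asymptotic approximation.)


Step 1: Drop any zero differences (none here) and take |d_i|.
|d| = [2, 3, 1, 7, 5, 5, 5, 1]
Step 2: Midrank |d_i| (ties get averaged ranks).
ranks: |2|->3, |3|->4, |1|->1.5, |7|->8, |5|->6, |5|->6, |5|->6, |1|->1.5
Step 3: Attach original signs; sum ranks with positive sign and with negative sign.
W+ = 4 + 1.5 + 6 + 1.5 = 13
W- = 3 + 8 + 6 + 6 = 23
(Check: W+ + W- = 36 should equal n(n+1)/2 = 36.)
Step 4: Test statistic W = min(W+, W-) = 13.
Step 5: Ties in |d|, so use the tie-corrected normal approximation.
        E[W] = n(n+1)/4 = 8*9/4 = 18.
        Tie groups: |d|=1 (t=2), |d|=5 (t=3); sum(t^3 - t) = 30.
        Var[W] = n(n+1)(2n+1)/24 - sum(t^3-t)/48 = 1224/24 - 30/48 = 50.375.
        z = (W - E[W]) / sqrt(Var[W]) = (13 - 18) / 7.0975 = -0.7045.
        Two-sided p = 2*Phi(z) = 0.481140.
Step 6: alpha = 0.05. fail to reject H0.

W+ = 13, W- = 23, W = min = 13, p = 0.481140, fail to reject H0.


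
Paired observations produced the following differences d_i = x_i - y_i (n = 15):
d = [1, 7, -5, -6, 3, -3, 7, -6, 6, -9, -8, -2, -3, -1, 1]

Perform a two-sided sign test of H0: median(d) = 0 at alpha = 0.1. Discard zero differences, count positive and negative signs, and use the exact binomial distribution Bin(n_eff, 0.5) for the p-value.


Step 1: Discard zero differences. Original n = 15; n_eff = number of nonzero differences = 15.
Nonzero differences (with sign): +1, +7, -5, -6, +3, -3, +7, -6, +6, -9, -8, -2, -3, -1, +1
Step 2: Count signs: positive = 6, negative = 9.
Step 3: Under H0: P(positive) = 0.5, so the number of positives S ~ Bin(15, 0.5).
Step 4: Two-sided exact p-value = sum of Bin(15,0.5) probabilities at or below the observed probability = 0.607239.
Step 5: alpha = 0.1. fail to reject H0.

n_eff = 15, pos = 6, neg = 9, p = 0.607239, fail to reject H0.
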